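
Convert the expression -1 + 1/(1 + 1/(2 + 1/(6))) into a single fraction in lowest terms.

-6/19

Work from the innermost term outward:
Start with 6.
2 + 1/(6/1) = 2 + 1/6 = 13/6
1 + 1/(13/6) = 1 + 6/13 = 19/13
-1 + 1/(19/13) = -1 + 13/19 = -6/19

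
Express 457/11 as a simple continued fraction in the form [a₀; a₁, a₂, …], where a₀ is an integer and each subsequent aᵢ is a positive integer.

457 = 41·11 + 6, so a_0 = 41
11 = 1·6 + 5, so a_1 = 1
6 = 1·5 + 1, so a_2 = 1
5 = 5·1 + 0, so a_3 = 5

[41; 1, 1, 5]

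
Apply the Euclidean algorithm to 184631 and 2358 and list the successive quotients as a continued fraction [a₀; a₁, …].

184631 ÷ 2358 → quotient 78, remainder 707
2358 ÷ 707 → quotient 3, remainder 237
707 ÷ 237 → quotient 2, remainder 233
237 ÷ 233 → quotient 1, remainder 4
233 ÷ 4 → quotient 58, remainder 1
4 ÷ 1 → quotient 4, remainder 0

[78; 3, 2, 1, 58, 4]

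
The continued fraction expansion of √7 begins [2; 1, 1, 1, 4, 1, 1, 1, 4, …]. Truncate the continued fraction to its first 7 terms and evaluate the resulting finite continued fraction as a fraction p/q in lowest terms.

82/31

Collapse the nested fraction from the inside out:
Start with 1.
1 + 1/(1/1) = 1 + 1/1 = 2/1
4 + 1/(2/1) = 4 + 1/2 = 9/2
1 + 1/(9/2) = 1 + 2/9 = 11/9
1 + 1/(11/9) = 1 + 9/11 = 20/11
1 + 1/(20/11) = 1 + 11/20 = 31/20
2 + 1/(31/20) = 2 + 20/31 = 82/31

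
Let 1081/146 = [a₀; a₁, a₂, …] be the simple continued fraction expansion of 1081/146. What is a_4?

1081 = 7·146 + 59, so a_0 = 7
146 = 2·59 + 28, so a_1 = 2
59 = 2·28 + 3, so a_2 = 2
28 = 9·3 + 1, so a_3 = 9
3 = 3·1 + 0, so a_4 = 3

3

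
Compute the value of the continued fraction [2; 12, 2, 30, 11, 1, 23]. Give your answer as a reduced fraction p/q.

456143/219294

Start with 23.
1 + 1/(23/1) = 1 + 1/23 = 24/23
11 + 1/(24/23) = 11 + 23/24 = 287/24
30 + 1/(287/24) = 30 + 24/287 = 8634/287
2 + 1/(8634/287) = 2 + 287/8634 = 17555/8634
12 + 1/(17555/8634) = 12 + 8634/17555 = 219294/17555
2 + 1/(219294/17555) = 2 + 17555/219294 = 456143/219294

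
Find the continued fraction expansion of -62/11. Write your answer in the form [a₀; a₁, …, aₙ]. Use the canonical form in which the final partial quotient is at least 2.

[-6; 2, 1, 3]

-62 ÷ 11 → quotient -6, remainder 4
11 ÷ 4 → quotient 2, remainder 3
4 ÷ 3 → quotient 1, remainder 1
3 ÷ 1 → quotient 3, remainder 0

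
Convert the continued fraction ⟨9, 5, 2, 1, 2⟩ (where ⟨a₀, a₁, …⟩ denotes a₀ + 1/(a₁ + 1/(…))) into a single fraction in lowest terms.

Start with 2.
1 + 1/(2/1) = 1 + 1/2 = 3/2
2 + 1/(3/2) = 2 + 2/3 = 8/3
5 + 1/(8/3) = 5 + 3/8 = 43/8
9 + 1/(43/8) = 9 + 8/43 = 395/43

395/43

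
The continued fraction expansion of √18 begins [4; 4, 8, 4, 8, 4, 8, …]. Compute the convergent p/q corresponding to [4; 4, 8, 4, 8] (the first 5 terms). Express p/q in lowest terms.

4756/1121

Build up convergents one term at a time:
a_0 = 4: 4/1
a_1 = 4: 17/4
a_2 = 8: 140/33
a_3 = 4: 577/136
a_4 = 8: 4756/1121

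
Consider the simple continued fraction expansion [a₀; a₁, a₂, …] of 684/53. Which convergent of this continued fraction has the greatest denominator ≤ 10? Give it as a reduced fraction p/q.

129/10

a_0 = 12: 12/1  (≤ bound)
a_1 = 1: 13/1  (≤ bound)
a_2 = 9: 129/10  (≤ bound)
a_3 = 1: 142/11  (> 10, stop)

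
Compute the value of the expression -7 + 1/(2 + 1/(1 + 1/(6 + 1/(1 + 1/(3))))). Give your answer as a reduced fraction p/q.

a_0 = -7: -7/1
a_1 = 2: -13/2
a_2 = 1: -20/3
a_3 = 6: -133/20
a_4 = 1: -153/23
a_5 = 3: -592/89

-592/89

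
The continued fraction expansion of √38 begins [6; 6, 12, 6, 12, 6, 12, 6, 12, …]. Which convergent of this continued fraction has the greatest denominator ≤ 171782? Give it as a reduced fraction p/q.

List convergents until the denominator exceeds the bound:
a_0 = 6: 6/1  (≤ bound)
a_1 = 6: 37/6  (≤ bound)
a_2 = 12: 450/73  (≤ bound)
a_3 = 6: 2737/444  (≤ bound)
a_4 = 12: 33294/5401  (≤ bound)
a_5 = 6: 202501/32850  (≤ bound)
a_6 = 12: 2463306/399601  (> 171782, stop)

202501/32850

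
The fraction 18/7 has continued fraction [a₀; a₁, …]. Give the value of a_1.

1

18 = 2·7 + 4, so a_0 = 2
7 = 1·4 + 3, so a_1 = 1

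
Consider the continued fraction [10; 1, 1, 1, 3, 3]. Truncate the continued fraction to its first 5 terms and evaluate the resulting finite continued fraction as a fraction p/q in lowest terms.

a_0 = 10: 10/1
a_1 = 1: 11/1
a_2 = 1: 21/2
a_3 = 1: 32/3
a_4 = 3: 117/11

117/11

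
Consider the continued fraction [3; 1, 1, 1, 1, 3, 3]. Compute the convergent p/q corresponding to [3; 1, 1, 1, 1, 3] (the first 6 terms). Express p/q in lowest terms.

65/18

Collapse the nested fraction from the inside out:
Start with 3.
1 + 1/(3/1) = 1 + 1/3 = 4/3
1 + 1/(4/3) = 1 + 3/4 = 7/4
1 + 1/(7/4) = 1 + 4/7 = 11/7
1 + 1/(11/7) = 1 + 7/11 = 18/11
3 + 1/(18/11) = 3 + 11/18 = 65/18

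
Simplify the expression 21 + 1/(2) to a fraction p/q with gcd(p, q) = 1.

43/2

Start with 2.
21 + 1/(2/1) = 21 + 1/2 = 43/2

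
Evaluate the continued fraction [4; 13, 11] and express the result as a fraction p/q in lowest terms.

587/144

Compute successive convergents:
a_0 = 4: 4/1
a_1 = 13: 53/13
a_2 = 11: 587/144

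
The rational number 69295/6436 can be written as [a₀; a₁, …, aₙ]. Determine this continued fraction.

[10; 1, 3, 3, 2, 9, 3, 7]

69295 ÷ 6436 → quotient 10, remainder 4935
6436 ÷ 4935 → quotient 1, remainder 1501
4935 ÷ 1501 → quotient 3, remainder 432
1501 ÷ 432 → quotient 3, remainder 205
432 ÷ 205 → quotient 2, remainder 22
205 ÷ 22 → quotient 9, remainder 7
22 ÷ 7 → quotient 3, remainder 1
7 ÷ 1 → quotient 7, remainder 0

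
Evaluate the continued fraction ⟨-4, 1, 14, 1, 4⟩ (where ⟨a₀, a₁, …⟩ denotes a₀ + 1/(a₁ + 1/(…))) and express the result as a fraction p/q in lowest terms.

a_0 = -4: -4/1
a_1 = 1: -3/1
a_2 = 14: -46/15
a_3 = 1: -49/16
a_4 = 4: -242/79

-242/79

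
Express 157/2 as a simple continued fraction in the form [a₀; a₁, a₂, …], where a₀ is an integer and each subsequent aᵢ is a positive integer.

[78; 2]

⌊157/2⌋ = 78, remainder 1
⌊2/1⌋ = 2, remainder 0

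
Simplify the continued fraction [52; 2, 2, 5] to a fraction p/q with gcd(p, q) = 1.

Start with 5.
2 + 1/(5/1) = 2 + 1/5 = 11/5
2 + 1/(11/5) = 2 + 5/11 = 27/11
52 + 1/(27/11) = 52 + 11/27 = 1415/27

1415/27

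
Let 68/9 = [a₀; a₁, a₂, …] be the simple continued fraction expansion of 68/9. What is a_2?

Run the Euclidean algorithm, recording each quotient:
⌊68/9⌋ = 7, remainder 5
⌊9/5⌋ = 1, remainder 4
⌊5/4⌋ = 1, remainder 1

1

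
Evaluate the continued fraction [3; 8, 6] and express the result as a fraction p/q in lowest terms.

153/49

Start with 6.
8 + 1/(6/1) = 8 + 1/6 = 49/6
3 + 1/(49/6) = 3 + 6/49 = 153/49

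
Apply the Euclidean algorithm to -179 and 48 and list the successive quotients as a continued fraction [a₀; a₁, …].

[-4; 3, 1, 2, 4]

Run the Euclidean algorithm, recording each quotient:
-179 = -4·48 + 13, so a_0 = -4
48 = 3·13 + 9, so a_1 = 3
13 = 1·9 + 4, so a_2 = 1
9 = 2·4 + 1, so a_3 = 2
4 = 4·1 + 0, so a_4 = 4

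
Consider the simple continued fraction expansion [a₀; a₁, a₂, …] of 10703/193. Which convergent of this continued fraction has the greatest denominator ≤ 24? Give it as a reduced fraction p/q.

610/11

a_0 = 55: 55/1  (≤ bound)
a_1 = 2: 111/2  (≤ bound)
a_2 = 5: 610/11  (≤ bound)
a_3 = 5: 3161/57  (> 24, stop)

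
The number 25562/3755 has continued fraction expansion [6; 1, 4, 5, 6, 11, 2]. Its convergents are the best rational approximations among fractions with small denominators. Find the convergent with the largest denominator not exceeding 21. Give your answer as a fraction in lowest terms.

List convergents until the denominator exceeds the bound:
a_0 = 6: 6/1  (≤ bound)
a_1 = 1: 7/1  (≤ bound)
a_2 = 4: 34/5  (≤ bound)
a_3 = 5: 177/26  (> 21, stop)

34/5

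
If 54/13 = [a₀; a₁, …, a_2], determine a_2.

54 = 4·13 + 2, so a_0 = 4
13 = 6·2 + 1, so a_1 = 6
2 = 2·1 + 0, so a_2 = 2

2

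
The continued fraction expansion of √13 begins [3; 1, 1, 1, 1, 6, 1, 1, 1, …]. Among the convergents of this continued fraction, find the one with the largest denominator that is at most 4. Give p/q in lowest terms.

11/3

List convergents until the denominator exceeds the bound:
a_0 = 3: 3/1  (≤ bound)
a_1 = 1: 4/1  (≤ bound)
a_2 = 1: 7/2  (≤ bound)
a_3 = 1: 11/3  (≤ bound)
a_4 = 1: 18/5  (> 4, stop)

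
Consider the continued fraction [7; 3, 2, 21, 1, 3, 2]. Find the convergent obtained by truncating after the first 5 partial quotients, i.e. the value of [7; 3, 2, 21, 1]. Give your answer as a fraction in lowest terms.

1144/157

Start with 1.
21 + 1/(1/1) = 21 + 1/1 = 22/1
2 + 1/(22/1) = 2 + 1/22 = 45/22
3 + 1/(45/22) = 3 + 22/45 = 157/45
7 + 1/(157/45) = 7 + 45/157 = 1144/157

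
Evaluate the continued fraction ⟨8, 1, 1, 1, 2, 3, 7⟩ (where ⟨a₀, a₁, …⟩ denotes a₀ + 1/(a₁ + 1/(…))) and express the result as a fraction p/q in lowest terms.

1700/197

Use the convergent recurrence hₖ = aₖ·hₖ₋₁ + hₖ₋₂ (and likewise for the denominators kₖ):
a_0 = 8: 8/1
a_1 = 1: 9/1
a_2 = 1: 17/2
a_3 = 1: 26/3
a_4 = 2: 69/8
a_5 = 3: 233/27
a_6 = 7: 1700/197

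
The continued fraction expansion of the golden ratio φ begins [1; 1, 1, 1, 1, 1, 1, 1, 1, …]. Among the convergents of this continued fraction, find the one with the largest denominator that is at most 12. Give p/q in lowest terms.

List convergents until the denominator exceeds the bound:
a_0 = 1: 1/1  (≤ bound)
a_1 = 1: 2/1  (≤ bound)
a_2 = 1: 3/2  (≤ bound)
a_3 = 1: 5/3  (≤ bound)
a_4 = 1: 8/5  (≤ bound)
a_5 = 1: 13/8  (≤ bound)
a_6 = 1: 21/13  (> 12, stop)

13/8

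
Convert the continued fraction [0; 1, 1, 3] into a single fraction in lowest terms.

4/7

Start with 3.
1 + 1/(3/1) = 1 + 1/3 = 4/3
1 + 1/(4/3) = 1 + 3/4 = 7/4
0 + 1/(7/4) = 0 + 4/7 = 4/7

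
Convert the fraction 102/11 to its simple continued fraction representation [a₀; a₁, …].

Repeatedly divide and take the remainder:
102 = 9·11 + 3, so a_0 = 9
11 = 3·3 + 2, so a_1 = 3
3 = 1·2 + 1, so a_2 = 1
2 = 2·1 + 0, so a_3 = 2

[9; 3, 1, 2]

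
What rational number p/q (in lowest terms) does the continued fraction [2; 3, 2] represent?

Starting at the tail and folding back:
Start with 2.
3 + 1/(2/1) = 3 + 1/2 = 7/2
2 + 1/(7/2) = 2 + 2/7 = 16/7

16/7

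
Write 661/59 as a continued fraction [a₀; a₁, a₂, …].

[11; 4, 1, 11]

Repeatedly divide and take the remainder:
661 ÷ 59 → quotient 11, remainder 12
59 ÷ 12 → quotient 4, remainder 11
12 ÷ 11 → quotient 1, remainder 1
11 ÷ 1 → quotient 11, remainder 0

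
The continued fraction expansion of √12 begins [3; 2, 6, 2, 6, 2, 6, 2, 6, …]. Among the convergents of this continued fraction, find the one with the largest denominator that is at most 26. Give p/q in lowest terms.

a_0 = 3: 3/1  (≤ bound)
a_1 = 2: 7/2  (≤ bound)
a_2 = 6: 45/13  (≤ bound)
a_3 = 2: 97/28  (> 26, stop)

45/13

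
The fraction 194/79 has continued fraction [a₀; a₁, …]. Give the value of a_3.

7

Apply division with remainder until the remainder is 0:
⌊194/79⌋ = 2, remainder 36
⌊79/36⌋ = 2, remainder 7
⌊36/7⌋ = 5, remainder 1
⌊7/1⌋ = 7, remainder 0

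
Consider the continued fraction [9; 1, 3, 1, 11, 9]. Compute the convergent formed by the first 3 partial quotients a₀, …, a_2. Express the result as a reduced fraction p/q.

a_0 = 9: 9/1
a_1 = 1: 10/1
a_2 = 3: 39/4

39/4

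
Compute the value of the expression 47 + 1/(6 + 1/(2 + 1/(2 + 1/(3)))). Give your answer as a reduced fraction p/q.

5140/109

a_0 = 47: 47/1
a_1 = 6: 283/6
a_2 = 2: 613/13
a_3 = 2: 1509/32
a_4 = 3: 5140/109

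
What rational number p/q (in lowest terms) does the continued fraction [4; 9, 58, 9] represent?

19387/4716

a_0 = 4: 4/1
a_1 = 9: 37/9
a_2 = 58: 2150/523
a_3 = 9: 19387/4716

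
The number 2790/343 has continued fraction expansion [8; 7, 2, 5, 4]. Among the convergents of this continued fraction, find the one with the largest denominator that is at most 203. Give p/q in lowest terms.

667/82

a_0 = 8: 8/1  (≤ bound)
a_1 = 7: 57/7  (≤ bound)
a_2 = 2: 122/15  (≤ bound)
a_3 = 5: 667/82  (≤ bound)
a_4 = 4: 2790/343  (> 203, stop)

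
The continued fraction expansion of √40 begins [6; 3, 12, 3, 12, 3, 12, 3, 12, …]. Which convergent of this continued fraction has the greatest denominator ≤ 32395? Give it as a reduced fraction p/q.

27379/4329

a_0 = 6: 6/1  (≤ bound)
a_1 = 3: 19/3  (≤ bound)
a_2 = 12: 234/37  (≤ bound)
a_3 = 3: 721/114  (≤ bound)
a_4 = 12: 8886/1405  (≤ bound)
a_5 = 3: 27379/4329  (≤ bound)
a_6 = 12: 337434/53353  (> 32395, stop)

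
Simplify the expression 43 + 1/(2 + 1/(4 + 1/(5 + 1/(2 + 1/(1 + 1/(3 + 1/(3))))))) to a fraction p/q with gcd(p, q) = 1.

a_0 = 43: 43/1
a_1 = 2: 87/2
a_2 = 4: 391/9
a_3 = 5: 2042/47
a_4 = 2: 4475/103
a_5 = 1: 6517/150
a_6 = 3: 24026/553
a_7 = 3: 78595/1809

78595/1809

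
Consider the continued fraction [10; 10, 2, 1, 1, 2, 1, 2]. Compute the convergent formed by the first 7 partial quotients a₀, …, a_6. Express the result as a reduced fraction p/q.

1888/187

a_0 = 10: 10/1
a_1 = 10: 101/10
a_2 = 2: 212/21
a_3 = 1: 313/31
a_4 = 1: 525/52
a_5 = 2: 1363/135
a_6 = 1: 1888/187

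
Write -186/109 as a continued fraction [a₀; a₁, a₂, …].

[-2; 3, 2, 2, 6]

-186 = -2·109 + 32, so a_0 = -2
109 = 3·32 + 13, so a_1 = 3
32 = 2·13 + 6, so a_2 = 2
13 = 2·6 + 1, so a_3 = 2
6 = 6·1 + 0, so a_4 = 6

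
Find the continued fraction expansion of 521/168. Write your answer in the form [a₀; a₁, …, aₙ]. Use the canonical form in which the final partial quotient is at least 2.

[3; 9, 1, 7, 2]

⌊521/168⌋ = 3, remainder 17
⌊168/17⌋ = 9, remainder 15
⌊17/15⌋ = 1, remainder 2
⌊15/2⌋ = 7, remainder 1
⌊2/1⌋ = 2, remainder 0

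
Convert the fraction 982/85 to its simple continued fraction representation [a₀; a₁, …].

982 ÷ 85 → quotient 11, remainder 47
85 ÷ 47 → quotient 1, remainder 38
47 ÷ 38 → quotient 1, remainder 9
38 ÷ 9 → quotient 4, remainder 2
9 ÷ 2 → quotient 4, remainder 1
2 ÷ 1 → quotient 2, remainder 0

[11; 1, 1, 4, 4, 2]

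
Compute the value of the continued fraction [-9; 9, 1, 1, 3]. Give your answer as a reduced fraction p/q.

Use the convergent recurrence hₖ = aₖ·hₖ₋₁ + hₖ₋₂ (and likewise for the denominators kₖ):
a_0 = -9: -9/1
a_1 = 9: -80/9
a_2 = 1: -89/10
a_3 = 1: -169/19
a_4 = 3: -596/67

-596/67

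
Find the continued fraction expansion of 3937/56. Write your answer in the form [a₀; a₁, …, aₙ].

Repeatedly divide and take the remainder:
⌊3937/56⌋ = 70, remainder 17
⌊56/17⌋ = 3, remainder 5
⌊17/5⌋ = 3, remainder 2
⌊5/2⌋ = 2, remainder 1
⌊2/1⌋ = 2, remainder 0

[70; 3, 3, 2, 2]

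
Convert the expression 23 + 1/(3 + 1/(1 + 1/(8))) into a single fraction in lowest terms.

Start with 8.
1 + 1/(8/1) = 1 + 1/8 = 9/8
3 + 1/(9/8) = 3 + 8/9 = 35/9
23 + 1/(35/9) = 23 + 9/35 = 814/35

814/35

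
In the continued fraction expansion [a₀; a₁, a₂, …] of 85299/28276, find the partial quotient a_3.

85299 ÷ 28276 → quotient 3, remainder 471
28276 ÷ 471 → quotient 60, remainder 16
471 ÷ 16 → quotient 29, remainder 7
16 ÷ 7 → quotient 2, remainder 2

2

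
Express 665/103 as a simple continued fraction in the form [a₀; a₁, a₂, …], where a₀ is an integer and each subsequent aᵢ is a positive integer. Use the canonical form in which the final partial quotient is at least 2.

[6; 2, 5, 4, 2]

⌊665/103⌋ = 6, remainder 47
⌊103/47⌋ = 2, remainder 9
⌊47/9⌋ = 5, remainder 2
⌊9/2⌋ = 4, remainder 1
⌊2/1⌋ = 2, remainder 0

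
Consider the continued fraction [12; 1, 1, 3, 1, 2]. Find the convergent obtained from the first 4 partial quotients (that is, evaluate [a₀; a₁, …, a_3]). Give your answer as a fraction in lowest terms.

Start with 3.
1 + 1/(3/1) = 1 + 1/3 = 4/3
1 + 1/(4/3) = 1 + 3/4 = 7/4
12 + 1/(7/4) = 12 + 4/7 = 88/7

88/7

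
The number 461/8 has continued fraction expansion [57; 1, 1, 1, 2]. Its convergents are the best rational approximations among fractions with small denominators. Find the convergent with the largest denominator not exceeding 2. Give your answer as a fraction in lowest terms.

115/2

a_0 = 57: 57/1  (≤ bound)
a_1 = 1: 58/1  (≤ bound)
a_2 = 1: 115/2  (≤ bound)
a_3 = 1: 173/3  (> 2, stop)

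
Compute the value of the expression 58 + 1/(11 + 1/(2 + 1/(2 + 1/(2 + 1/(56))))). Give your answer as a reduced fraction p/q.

448959/7729

Starting at the tail and folding back:
Start with 56.
2 + 1/(56/1) = 2 + 1/56 = 113/56
2 + 1/(113/56) = 2 + 56/113 = 282/113
2 + 1/(282/113) = 2 + 113/282 = 677/282
11 + 1/(677/282) = 11 + 282/677 = 7729/677
58 + 1/(7729/677) = 58 + 677/7729 = 448959/7729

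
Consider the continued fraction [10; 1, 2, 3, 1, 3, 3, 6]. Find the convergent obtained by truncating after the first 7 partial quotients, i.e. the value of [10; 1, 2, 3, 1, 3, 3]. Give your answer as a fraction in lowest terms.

Work from the innermost term outward:
Start with 3.
3 + 1/(3/1) = 3 + 1/3 = 10/3
1 + 1/(10/3) = 1 + 3/10 = 13/10
3 + 1/(13/10) = 3 + 10/13 = 49/13
2 + 1/(49/13) = 2 + 13/49 = 111/49
1 + 1/(111/49) = 1 + 49/111 = 160/111
10 + 1/(160/111) = 10 + 111/160 = 1711/160

1711/160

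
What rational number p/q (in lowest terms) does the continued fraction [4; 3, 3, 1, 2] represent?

155/36

Start with 2.
1 + 1/(2/1) = 1 + 1/2 = 3/2
3 + 1/(3/2) = 3 + 2/3 = 11/3
3 + 1/(11/3) = 3 + 3/11 = 36/11
4 + 1/(36/11) = 4 + 11/36 = 155/36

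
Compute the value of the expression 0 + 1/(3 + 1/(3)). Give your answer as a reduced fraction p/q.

3/10

Compute successive convergents:
a_0 = 0: 0/1
a_1 = 3: 1/3
a_2 = 3: 3/10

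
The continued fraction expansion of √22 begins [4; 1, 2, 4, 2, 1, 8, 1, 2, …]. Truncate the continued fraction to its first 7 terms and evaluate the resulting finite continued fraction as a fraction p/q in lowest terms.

Start with 8.
1 + 1/(8/1) = 1 + 1/8 = 9/8
2 + 1/(9/8) = 2 + 8/9 = 26/9
4 + 1/(26/9) = 4 + 9/26 = 113/26
2 + 1/(113/26) = 2 + 26/113 = 252/113
1 + 1/(252/113) = 1 + 113/252 = 365/252
4 + 1/(365/252) = 4 + 252/365 = 1712/365

1712/365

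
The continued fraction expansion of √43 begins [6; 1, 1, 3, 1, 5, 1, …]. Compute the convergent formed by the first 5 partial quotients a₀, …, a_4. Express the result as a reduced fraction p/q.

59/9

Start with 1.
3 + 1/(1/1) = 3 + 1/1 = 4/1
1 + 1/(4/1) = 1 + 1/4 = 5/4
1 + 1/(5/4) = 1 + 4/5 = 9/5
6 + 1/(9/5) = 6 + 5/9 = 59/9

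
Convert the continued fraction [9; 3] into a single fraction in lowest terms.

28/3

Compute successive convergents:
a_0 = 9: 9/1
a_1 = 3: 28/3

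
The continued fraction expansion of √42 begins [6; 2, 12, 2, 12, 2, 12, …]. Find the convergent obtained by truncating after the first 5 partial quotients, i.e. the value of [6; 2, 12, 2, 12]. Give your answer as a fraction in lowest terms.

4206/649

a_0 = 6: 6/1
a_1 = 2: 13/2
a_2 = 12: 162/25
a_3 = 2: 337/52
a_4 = 12: 4206/649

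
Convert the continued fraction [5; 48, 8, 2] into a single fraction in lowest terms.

4107/818

Compute successive convergents:
a_0 = 5: 5/1
a_1 = 48: 241/48
a_2 = 8: 1933/385
a_3 = 2: 4107/818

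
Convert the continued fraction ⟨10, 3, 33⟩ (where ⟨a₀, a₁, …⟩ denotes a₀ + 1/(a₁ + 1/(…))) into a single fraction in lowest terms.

a_0 = 10: 10/1
a_1 = 3: 31/3
a_2 = 33: 1033/100

1033/100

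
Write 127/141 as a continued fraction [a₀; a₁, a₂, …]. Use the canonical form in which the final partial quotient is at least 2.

[0; 1, 9, 14]

127 ÷ 141 → quotient 0, remainder 127
141 ÷ 127 → quotient 1, remainder 14
127 ÷ 14 → quotient 9, remainder 1
14 ÷ 1 → quotient 14, remainder 0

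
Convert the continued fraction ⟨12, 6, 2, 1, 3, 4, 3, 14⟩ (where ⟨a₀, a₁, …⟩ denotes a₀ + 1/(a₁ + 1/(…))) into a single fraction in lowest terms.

168219/13837

Compute successive convergents:
a_0 = 12: 12/1
a_1 = 6: 73/6
a_2 = 2: 158/13
a_3 = 1: 231/19
a_4 = 3: 851/70
a_5 = 4: 3635/299
a_6 = 3: 11756/967
a_7 = 14: 168219/13837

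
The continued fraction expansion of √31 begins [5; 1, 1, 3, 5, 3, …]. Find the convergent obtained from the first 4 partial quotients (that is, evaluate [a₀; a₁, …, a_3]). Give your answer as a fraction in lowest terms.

Build up convergents one term at a time:
a_0 = 5: 5/1
a_1 = 1: 6/1
a_2 = 1: 11/2
a_3 = 3: 39/7

39/7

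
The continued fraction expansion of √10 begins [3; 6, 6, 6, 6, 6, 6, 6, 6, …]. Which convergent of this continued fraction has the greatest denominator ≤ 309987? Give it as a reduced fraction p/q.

List convergents until the denominator exceeds the bound:
a_0 = 3: 3/1  (≤ bound)
a_1 = 6: 19/6  (≤ bound)
a_2 = 6: 117/37  (≤ bound)
a_3 = 6: 721/228  (≤ bound)
a_4 = 6: 4443/1405  (≤ bound)
a_5 = 6: 27379/8658  (≤ bound)
a_6 = 6: 168717/53353  (≤ bound)
a_7 = 6: 1039681/328776  (> 309987, stop)

168717/53353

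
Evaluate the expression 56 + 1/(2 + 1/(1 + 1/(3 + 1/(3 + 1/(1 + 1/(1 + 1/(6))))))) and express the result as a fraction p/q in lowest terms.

30717/545

Start with 6.
1 + 1/(6/1) = 1 + 1/6 = 7/6
1 + 1/(7/6) = 1 + 6/7 = 13/7
3 + 1/(13/7) = 3 + 7/13 = 46/13
3 + 1/(46/13) = 3 + 13/46 = 151/46
1 + 1/(151/46) = 1 + 46/151 = 197/151
2 + 1/(197/151) = 2 + 151/197 = 545/197
56 + 1/(545/197) = 56 + 197/545 = 30717/545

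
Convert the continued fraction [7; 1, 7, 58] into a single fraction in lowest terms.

Build up convergents one term at a time:
a_0 = 7: 7/1
a_1 = 1: 8/1
a_2 = 7: 63/8
a_3 = 58: 3662/465

3662/465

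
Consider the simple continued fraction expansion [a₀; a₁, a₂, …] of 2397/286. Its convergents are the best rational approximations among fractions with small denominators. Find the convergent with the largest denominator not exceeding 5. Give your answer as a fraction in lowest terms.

42/5

a_0 = 8: 8/1  (≤ bound)
a_1 = 2: 17/2  (≤ bound)
a_2 = 1: 25/3  (≤ bound)
a_3 = 1: 42/5  (≤ bound)
a_4 = 1: 67/8  (> 5, stop)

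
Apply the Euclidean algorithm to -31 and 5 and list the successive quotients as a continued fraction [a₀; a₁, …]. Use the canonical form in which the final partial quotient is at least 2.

[-7; 1, 4]

-31 = -7·5 + 4, so a_0 = -7
5 = 1·4 + 1, so a_1 = 1
4 = 4·1 + 0, so a_2 = 4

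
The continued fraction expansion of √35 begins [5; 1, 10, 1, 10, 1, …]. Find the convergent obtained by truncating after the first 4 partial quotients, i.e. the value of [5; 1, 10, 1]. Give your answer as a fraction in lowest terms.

71/12

Start with 1.
10 + 1/(1/1) = 10 + 1/1 = 11/1
1 + 1/(11/1) = 1 + 1/11 = 12/11
5 + 1/(12/11) = 5 + 11/12 = 71/12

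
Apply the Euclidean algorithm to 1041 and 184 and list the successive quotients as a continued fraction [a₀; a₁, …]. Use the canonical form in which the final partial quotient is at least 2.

[5; 1, 1, 1, 11, 1, 1, 2]

1041 = 5·184 + 121, so a_0 = 5
184 = 1·121 + 63, so a_1 = 1
121 = 1·63 + 58, so a_2 = 1
63 = 1·58 + 5, so a_3 = 1
58 = 11·5 + 3, so a_4 = 11
5 = 1·3 + 2, so a_5 = 1
3 = 1·2 + 1, so a_6 = 1
2 = 2·1 + 0, so a_7 = 2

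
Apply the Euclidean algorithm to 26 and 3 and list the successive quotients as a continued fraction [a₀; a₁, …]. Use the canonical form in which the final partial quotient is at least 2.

[8; 1, 2]

⌊26/3⌋ = 8, remainder 2
⌊3/2⌋ = 1, remainder 1
⌊2/1⌋ = 2, remainder 0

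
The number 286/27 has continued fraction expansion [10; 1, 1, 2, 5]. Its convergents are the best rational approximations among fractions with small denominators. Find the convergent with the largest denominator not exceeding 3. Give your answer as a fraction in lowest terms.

21/2

a_0 = 10: 10/1  (≤ bound)
a_1 = 1: 11/1  (≤ bound)
a_2 = 1: 21/2  (≤ bound)
a_3 = 2: 53/5  (> 3, stop)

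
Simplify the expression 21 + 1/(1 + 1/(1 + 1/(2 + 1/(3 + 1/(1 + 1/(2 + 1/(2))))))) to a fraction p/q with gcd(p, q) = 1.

Start with 2.
2 + 1/(2/1) = 2 + 1/2 = 5/2
1 + 1/(5/2) = 1 + 2/5 = 7/5
3 + 1/(7/5) = 3 + 5/7 = 26/7
2 + 1/(26/7) = 2 + 7/26 = 59/26
1 + 1/(59/26) = 1 + 26/59 = 85/59
1 + 1/(85/59) = 1 + 59/85 = 144/85
21 + 1/(144/85) = 21 + 85/144 = 3109/144

3109/144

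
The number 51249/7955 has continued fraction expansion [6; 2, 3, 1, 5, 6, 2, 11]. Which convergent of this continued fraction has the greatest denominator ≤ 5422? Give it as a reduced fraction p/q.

4471/694

List convergents until the denominator exceeds the bound:
a_0 = 6: 6/1  (≤ bound)
a_1 = 2: 13/2  (≤ bound)
a_2 = 3: 45/7  (≤ bound)
a_3 = 1: 58/9  (≤ bound)
a_4 = 5: 335/52  (≤ bound)
a_5 = 6: 2068/321  (≤ bound)
a_6 = 2: 4471/694  (≤ bound)
a_7 = 11: 51249/7955  (> 5422, stop)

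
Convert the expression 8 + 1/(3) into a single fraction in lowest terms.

Use the convergent recurrence hₖ = aₖ·hₖ₋₁ + hₖ₋₂ (and likewise for the denominators kₖ):
a_0 = 8: 8/1
a_1 = 3: 25/3

25/3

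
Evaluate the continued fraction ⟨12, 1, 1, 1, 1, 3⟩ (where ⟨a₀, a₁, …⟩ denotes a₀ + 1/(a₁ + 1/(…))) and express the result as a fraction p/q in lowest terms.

227/18

Compute successive convergents:
a_0 = 12: 12/1
a_1 = 1: 13/1
a_2 = 1: 25/2
a_3 = 1: 38/3
a_4 = 1: 63/5
a_5 = 3: 227/18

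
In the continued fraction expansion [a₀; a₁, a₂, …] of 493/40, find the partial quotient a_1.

493 = 12·40 + 13, so a_0 = 12
40 = 3·13 + 1, so a_1 = 3

3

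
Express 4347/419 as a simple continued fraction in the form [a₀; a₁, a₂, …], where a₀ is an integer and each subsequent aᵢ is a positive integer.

[10; 2, 1, 2, 52]

Apply division with remainder until the remainder is 0:
⌊4347/419⌋ = 10, remainder 157
⌊419/157⌋ = 2, remainder 105
⌊157/105⌋ = 1, remainder 52
⌊105/52⌋ = 2, remainder 1
⌊52/1⌋ = 52, remainder 0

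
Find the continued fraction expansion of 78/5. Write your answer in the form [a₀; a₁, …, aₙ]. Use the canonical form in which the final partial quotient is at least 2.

[15; 1, 1, 2]

Run the Euclidean algorithm, recording each quotient:
⌊78/5⌋ = 15, remainder 3
⌊5/3⌋ = 1, remainder 2
⌊3/2⌋ = 1, remainder 1
⌊2/1⌋ = 2, remainder 0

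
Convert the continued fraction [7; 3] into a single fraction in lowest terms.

Start with 3.
7 + 1/(3/1) = 7 + 1/3 = 22/3

22/3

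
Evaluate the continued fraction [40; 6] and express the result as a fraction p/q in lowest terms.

a_0 = 40: 40/1
a_1 = 6: 241/6

241/6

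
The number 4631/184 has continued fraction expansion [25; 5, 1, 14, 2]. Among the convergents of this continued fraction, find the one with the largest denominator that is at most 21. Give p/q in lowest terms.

151/6

a_0 = 25: 25/1  (≤ bound)
a_1 = 5: 126/5  (≤ bound)
a_2 = 1: 151/6  (≤ bound)
a_3 = 14: 2240/89  (> 21, stop)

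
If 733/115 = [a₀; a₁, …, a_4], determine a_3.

2

⌊733/115⌋ = 6, remainder 43
⌊115/43⌋ = 2, remainder 29
⌊43/29⌋ = 1, remainder 14
⌊29/14⌋ = 2, remainder 1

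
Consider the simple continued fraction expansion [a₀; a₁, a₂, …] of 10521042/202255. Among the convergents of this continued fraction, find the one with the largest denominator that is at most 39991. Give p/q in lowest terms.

a_0 = 52: 52/1  (≤ bound)
a_1 = 53: 2757/53  (≤ bound)
a_2 = 2: 5566/107  (≤ bound)
a_3 = 11: 63983/1230  (≤ bound)
a_4 = 32: 2053022/39467  (≤ bound)
a_5 = 1: 2117005/40697  (> 39991, stop)

2053022/39467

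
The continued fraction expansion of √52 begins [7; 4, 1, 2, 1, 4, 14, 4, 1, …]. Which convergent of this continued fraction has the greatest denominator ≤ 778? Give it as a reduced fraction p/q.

649/90

a_0 = 7: 7/1  (≤ bound)
a_1 = 4: 29/4  (≤ bound)
a_2 = 1: 36/5  (≤ bound)
a_3 = 2: 101/14  (≤ bound)
a_4 = 1: 137/19  (≤ bound)
a_5 = 4: 649/90  (≤ bound)
a_6 = 14: 9223/1279  (> 778, stop)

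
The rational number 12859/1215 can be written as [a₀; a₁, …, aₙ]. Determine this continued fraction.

[10; 1, 1, 2, 2, 33, 3]

Repeatedly divide and take the remainder:
⌊12859/1215⌋ = 10, remainder 709
⌊1215/709⌋ = 1, remainder 506
⌊709/506⌋ = 1, remainder 203
⌊506/203⌋ = 2, remainder 100
⌊203/100⌋ = 2, remainder 3
⌊100/3⌋ = 33, remainder 1
⌊3/1⌋ = 3, remainder 0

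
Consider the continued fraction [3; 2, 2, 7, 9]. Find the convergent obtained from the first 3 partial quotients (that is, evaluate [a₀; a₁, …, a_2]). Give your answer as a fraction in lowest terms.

17/5

Starting at the tail and folding back:
Start with 2.
2 + 1/(2/1) = 2 + 1/2 = 5/2
3 + 1/(5/2) = 3 + 2/5 = 17/5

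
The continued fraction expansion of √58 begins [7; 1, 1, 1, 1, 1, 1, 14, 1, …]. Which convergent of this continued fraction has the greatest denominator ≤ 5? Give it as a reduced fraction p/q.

38/5

a_0 = 7: 7/1  (≤ bound)
a_1 = 1: 8/1  (≤ bound)
a_2 = 1: 15/2  (≤ bound)
a_3 = 1: 23/3  (≤ bound)
a_4 = 1: 38/5  (≤ bound)
a_5 = 1: 61/8  (> 5, stop)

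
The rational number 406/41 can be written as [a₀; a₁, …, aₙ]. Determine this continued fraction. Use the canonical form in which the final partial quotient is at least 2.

Apply division with remainder until the remainder is 0:
⌊406/41⌋ = 9, remainder 37
⌊41/37⌋ = 1, remainder 4
⌊37/4⌋ = 9, remainder 1
⌊4/1⌋ = 4, remainder 0

[9; 1, 9, 4]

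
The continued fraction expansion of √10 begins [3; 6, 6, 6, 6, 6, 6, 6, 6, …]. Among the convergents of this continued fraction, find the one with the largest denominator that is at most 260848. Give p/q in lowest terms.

a_0 = 3: 3/1  (≤ bound)
a_1 = 6: 19/6  (≤ bound)
a_2 = 6: 117/37  (≤ bound)
a_3 = 6: 721/228  (≤ bound)
a_4 = 6: 4443/1405  (≤ bound)
a_5 = 6: 27379/8658  (≤ bound)
a_6 = 6: 168717/53353  (≤ bound)
a_7 = 6: 1039681/328776  (> 260848, stop)

168717/53353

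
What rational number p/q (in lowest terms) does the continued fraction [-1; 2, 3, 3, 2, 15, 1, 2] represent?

-1449/2560

Starting at the tail and folding back:
Start with 2.
1 + 1/(2/1) = 1 + 1/2 = 3/2
15 + 1/(3/2) = 15 + 2/3 = 47/3
2 + 1/(47/3) = 2 + 3/47 = 97/47
3 + 1/(97/47) = 3 + 47/97 = 338/97
3 + 1/(338/97) = 3 + 97/338 = 1111/338
2 + 1/(1111/338) = 2 + 338/1111 = 2560/1111
-1 + 1/(2560/1111) = -1 + 1111/2560 = -1449/2560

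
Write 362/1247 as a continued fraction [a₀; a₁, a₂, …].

[0; 3, 2, 4, 40]

Apply division with remainder until the remainder is 0:
⌊362/1247⌋ = 0, remainder 362
⌊1247/362⌋ = 3, remainder 161
⌊362/161⌋ = 2, remainder 40
⌊161/40⌋ = 4, remainder 1
⌊40/1⌋ = 40, remainder 0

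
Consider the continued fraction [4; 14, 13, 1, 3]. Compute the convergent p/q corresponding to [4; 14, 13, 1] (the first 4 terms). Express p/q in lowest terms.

802/197

a_0 = 4: 4/1
a_1 = 14: 57/14
a_2 = 13: 745/183
a_3 = 1: 802/197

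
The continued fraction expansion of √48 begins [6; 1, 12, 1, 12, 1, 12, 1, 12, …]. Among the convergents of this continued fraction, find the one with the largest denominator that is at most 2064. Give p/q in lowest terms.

a_0 = 6: 6/1  (≤ bound)
a_1 = 1: 7/1  (≤ bound)
a_2 = 12: 90/13  (≤ bound)
a_3 = 1: 97/14  (≤ bound)
a_4 = 12: 1254/181  (≤ bound)
a_5 = 1: 1351/195  (≤ bound)
a_6 = 12: 17466/2521  (> 2064, stop)

1351/195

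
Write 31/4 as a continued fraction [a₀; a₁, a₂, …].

31 ÷ 4 → quotient 7, remainder 3
4 ÷ 3 → quotient 1, remainder 1
3 ÷ 1 → quotient 3, remainder 0

[7; 1, 3]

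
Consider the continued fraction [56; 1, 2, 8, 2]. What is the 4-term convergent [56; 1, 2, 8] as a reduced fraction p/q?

1417/25

Build up convergents one term at a time:
a_0 = 56: 56/1
a_1 = 1: 57/1
a_2 = 2: 170/3
a_3 = 8: 1417/25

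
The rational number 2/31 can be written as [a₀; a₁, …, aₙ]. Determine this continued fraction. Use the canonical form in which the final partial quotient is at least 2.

[0; 15, 2]

Run the Euclidean algorithm, recording each quotient:
2 = 0·31 + 2, so a_0 = 0
31 = 15·2 + 1, so a_1 = 15
2 = 2·1 + 0, so a_2 = 2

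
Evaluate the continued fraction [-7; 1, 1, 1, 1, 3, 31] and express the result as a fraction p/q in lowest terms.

-3597/563

Start with 31.
3 + 1/(31/1) = 3 + 1/31 = 94/31
1 + 1/(94/31) = 1 + 31/94 = 125/94
1 + 1/(125/94) = 1 + 94/125 = 219/125
1 + 1/(219/125) = 1 + 125/219 = 344/219
1 + 1/(344/219) = 1 + 219/344 = 563/344
-7 + 1/(563/344) = -7 + 344/563 = -3597/563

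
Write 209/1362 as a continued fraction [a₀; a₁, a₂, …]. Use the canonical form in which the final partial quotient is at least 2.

209 ÷ 1362 → quotient 0, remainder 209
1362 ÷ 209 → quotient 6, remainder 108
209 ÷ 108 → quotient 1, remainder 101
108 ÷ 101 → quotient 1, remainder 7
101 ÷ 7 → quotient 14, remainder 3
7 ÷ 3 → quotient 2, remainder 1
3 ÷ 1 → quotient 3, remainder 0

[0; 6, 1, 1, 14, 2, 3]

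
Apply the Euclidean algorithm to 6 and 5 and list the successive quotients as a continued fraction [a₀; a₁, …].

[1; 5]

⌊6/5⌋ = 1, remainder 1
⌊5/1⌋ = 5, remainder 0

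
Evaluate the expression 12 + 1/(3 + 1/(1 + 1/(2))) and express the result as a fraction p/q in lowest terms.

Collapse the nested fraction from the inside out:
Start with 2.
1 + 1/(2/1) = 1 + 1/2 = 3/2
3 + 1/(3/2) = 3 + 2/3 = 11/3
12 + 1/(11/3) = 12 + 3/11 = 135/11

135/11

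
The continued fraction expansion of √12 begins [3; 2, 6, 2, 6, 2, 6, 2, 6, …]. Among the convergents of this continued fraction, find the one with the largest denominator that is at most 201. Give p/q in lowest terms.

List convergents until the denominator exceeds the bound:
a_0 = 3: 3/1  (≤ bound)
a_1 = 2: 7/2  (≤ bound)
a_2 = 6: 45/13  (≤ bound)
a_3 = 2: 97/28  (≤ bound)
a_4 = 6: 627/181  (≤ bound)
a_5 = 2: 1351/390  (> 201, stop)

627/181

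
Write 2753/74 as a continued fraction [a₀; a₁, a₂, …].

⌊2753/74⌋ = 37, remainder 15
⌊74/15⌋ = 4, remainder 14
⌊15/14⌋ = 1, remainder 1
⌊14/1⌋ = 14, remainder 0

[37; 4, 1, 14]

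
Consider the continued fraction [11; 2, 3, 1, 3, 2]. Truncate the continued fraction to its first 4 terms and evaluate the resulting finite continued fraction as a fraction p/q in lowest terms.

Start with 1.
3 + 1/(1/1) = 3 + 1/1 = 4/1
2 + 1/(4/1) = 2 + 1/4 = 9/4
11 + 1/(9/4) = 11 + 4/9 = 103/9

103/9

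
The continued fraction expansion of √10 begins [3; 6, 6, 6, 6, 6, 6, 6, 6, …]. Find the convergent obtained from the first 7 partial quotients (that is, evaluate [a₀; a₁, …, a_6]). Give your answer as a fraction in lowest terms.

168717/53353

Build up convergents one term at a time:
a_0 = 3: 3/1
a_1 = 6: 19/6
a_2 = 6: 117/37
a_3 = 6: 721/228
a_4 = 6: 4443/1405
a_5 = 6: 27379/8658
a_6 = 6: 168717/53353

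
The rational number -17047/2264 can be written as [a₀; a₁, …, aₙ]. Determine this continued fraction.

[-8; 2, 7, 1, 18, 7]

-17047 ÷ 2264 → quotient -8, remainder 1065
2264 ÷ 1065 → quotient 2, remainder 134
1065 ÷ 134 → quotient 7, remainder 127
134 ÷ 127 → quotient 1, remainder 7
127 ÷ 7 → quotient 18, remainder 1
7 ÷ 1 → quotient 7, remainder 0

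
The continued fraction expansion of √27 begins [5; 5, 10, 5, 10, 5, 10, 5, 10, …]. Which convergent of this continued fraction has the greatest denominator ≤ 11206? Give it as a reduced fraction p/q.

List convergents until the denominator exceeds the bound:
a_0 = 5: 5/1  (≤ bound)
a_1 = 5: 26/5  (≤ bound)
a_2 = 10: 265/51  (≤ bound)
a_3 = 5: 1351/260  (≤ bound)
a_4 = 10: 13775/2651  (≤ bound)
a_5 = 5: 70226/13515  (> 11206, stop)

13775/2651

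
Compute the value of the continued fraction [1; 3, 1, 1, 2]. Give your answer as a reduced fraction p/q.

23/18

a_0 = 1: 1/1
a_1 = 3: 4/3
a_2 = 1: 5/4
a_3 = 1: 9/7
a_4 = 2: 23/18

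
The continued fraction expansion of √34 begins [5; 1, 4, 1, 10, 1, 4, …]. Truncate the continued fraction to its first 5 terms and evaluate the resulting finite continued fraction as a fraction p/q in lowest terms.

379/65

a_0 = 5: 5/1
a_1 = 1: 6/1
a_2 = 4: 29/5
a_3 = 1: 35/6
a_4 = 10: 379/65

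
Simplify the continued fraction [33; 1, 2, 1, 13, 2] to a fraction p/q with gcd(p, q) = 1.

Start with 2.
13 + 1/(2/1) = 13 + 1/2 = 27/2
1 + 1/(27/2) = 1 + 2/27 = 29/27
2 + 1/(29/27) = 2 + 27/29 = 85/29
1 + 1/(85/29) = 1 + 29/85 = 114/85
33 + 1/(114/85) = 33 + 85/114 = 3847/114

3847/114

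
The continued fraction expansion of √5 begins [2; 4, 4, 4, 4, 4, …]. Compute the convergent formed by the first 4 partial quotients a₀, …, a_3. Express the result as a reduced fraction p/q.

Start with 4.
4 + 1/(4/1) = 4 + 1/4 = 17/4
4 + 1/(17/4) = 4 + 4/17 = 72/17
2 + 1/(72/17) = 2 + 17/72 = 161/72

161/72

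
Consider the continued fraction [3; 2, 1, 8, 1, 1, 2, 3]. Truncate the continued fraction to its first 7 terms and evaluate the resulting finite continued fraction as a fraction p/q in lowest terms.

465/139

Start with 2.
1 + 1/(2/1) = 1 + 1/2 = 3/2
1 + 1/(3/2) = 1 + 2/3 = 5/3
8 + 1/(5/3) = 8 + 3/5 = 43/5
1 + 1/(43/5) = 1 + 5/43 = 48/43
2 + 1/(48/43) = 2 + 43/48 = 139/48
3 + 1/(139/48) = 3 + 48/139 = 465/139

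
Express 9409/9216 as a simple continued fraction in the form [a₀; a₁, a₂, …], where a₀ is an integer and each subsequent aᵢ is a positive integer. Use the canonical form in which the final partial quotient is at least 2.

[1; 47, 1, 3, 48]

Run the Euclidean algorithm, recording each quotient:
⌊9409/9216⌋ = 1, remainder 193
⌊9216/193⌋ = 47, remainder 145
⌊193/145⌋ = 1, remainder 48
⌊145/48⌋ = 3, remainder 1
⌊48/1⌋ = 48, remainder 0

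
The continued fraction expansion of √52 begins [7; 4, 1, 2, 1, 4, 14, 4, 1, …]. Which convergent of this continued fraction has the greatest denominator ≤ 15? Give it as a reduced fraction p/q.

101/14

a_0 = 7: 7/1  (≤ bound)
a_1 = 4: 29/4  (≤ bound)
a_2 = 1: 36/5  (≤ bound)
a_3 = 2: 101/14  (≤ bound)
a_4 = 1: 137/19  (> 15, stop)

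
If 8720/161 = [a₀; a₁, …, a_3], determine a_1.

8720 = 54·161 + 26, so a_0 = 54
161 = 6·26 + 5, so a_1 = 6

6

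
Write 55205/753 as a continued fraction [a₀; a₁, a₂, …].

[73; 3, 5, 4, 11]

55205 ÷ 753 → quotient 73, remainder 236
753 ÷ 236 → quotient 3, remainder 45
236 ÷ 45 → quotient 5, remainder 11
45 ÷ 11 → quotient 4, remainder 1
11 ÷ 1 → quotient 11, remainder 0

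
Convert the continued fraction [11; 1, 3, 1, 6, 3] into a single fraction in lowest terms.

1262/107

Collapse the nested fraction from the inside out:
Start with 3.
6 + 1/(3/1) = 6 + 1/3 = 19/3
1 + 1/(19/3) = 1 + 3/19 = 22/19
3 + 1/(22/19) = 3 + 19/22 = 85/22
1 + 1/(85/22) = 1 + 22/85 = 107/85
11 + 1/(107/85) = 11 + 85/107 = 1262/107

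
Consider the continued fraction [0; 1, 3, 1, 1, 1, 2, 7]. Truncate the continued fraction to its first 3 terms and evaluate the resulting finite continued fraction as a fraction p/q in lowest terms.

3/4

Build up convergents one term at a time:
a_0 = 0: 0/1
a_1 = 1: 1/1
a_2 = 3: 3/4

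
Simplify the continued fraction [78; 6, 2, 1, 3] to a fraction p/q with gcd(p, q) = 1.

a_0 = 78: 78/1
a_1 = 6: 469/6
a_2 = 2: 1016/13
a_3 = 1: 1485/19
a_4 = 3: 5471/70

5471/70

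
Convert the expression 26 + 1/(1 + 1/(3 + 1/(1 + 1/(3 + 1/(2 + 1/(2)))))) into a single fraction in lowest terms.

2813/105

a_0 = 26: 26/1
a_1 = 1: 27/1
a_2 = 3: 107/4
a_3 = 1: 134/5
a_4 = 3: 509/19
a_5 = 2: 1152/43
a_6 = 2: 2813/105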